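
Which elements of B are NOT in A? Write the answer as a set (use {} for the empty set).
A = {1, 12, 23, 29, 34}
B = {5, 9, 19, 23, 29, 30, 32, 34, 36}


Set A = {1, 12, 23, 29, 34}
Set B = {5, 9, 19, 23, 29, 30, 32, 34, 36}
Check each element of B against A:
5 ∉ A (include), 9 ∉ A (include), 19 ∉ A (include), 23 ∈ A, 29 ∈ A, 30 ∉ A (include), 32 ∉ A (include), 34 ∈ A, 36 ∉ A (include)
Elements of B not in A: {5, 9, 19, 30, 32, 36}

{5, 9, 19, 30, 32, 36}


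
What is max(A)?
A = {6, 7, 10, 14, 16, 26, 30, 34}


Set A = {6, 7, 10, 14, 16, 26, 30, 34}
Elements in ascending order: 6, 7, 10, 14, 16, 26, 30, 34
The largest element is 34.

34


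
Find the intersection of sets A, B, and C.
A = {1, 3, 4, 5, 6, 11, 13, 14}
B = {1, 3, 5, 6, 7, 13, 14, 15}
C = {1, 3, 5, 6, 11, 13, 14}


Set A = {1, 3, 4, 5, 6, 11, 13, 14}
Set B = {1, 3, 5, 6, 7, 13, 14, 15}
Set C = {1, 3, 5, 6, 11, 13, 14}
First, A ∩ B = {1, 3, 5, 6, 13, 14}
Then, (A ∩ B) ∩ C = {1, 3, 5, 6, 13, 14}

{1, 3, 5, 6, 13, 14}


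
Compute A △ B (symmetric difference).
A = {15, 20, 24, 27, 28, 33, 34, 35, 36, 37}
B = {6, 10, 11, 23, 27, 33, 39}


Set A = {15, 20, 24, 27, 28, 33, 34, 35, 36, 37}
Set B = {6, 10, 11, 23, 27, 33, 39}
A △ B = (A \ B) ∪ (B \ A)
Elements in A but not B: {15, 20, 24, 28, 34, 35, 36, 37}
Elements in B but not A: {6, 10, 11, 23, 39}
A △ B = {6, 10, 11, 15, 20, 23, 24, 28, 34, 35, 36, 37, 39}

{6, 10, 11, 15, 20, 23, 24, 28, 34, 35, 36, 37, 39}


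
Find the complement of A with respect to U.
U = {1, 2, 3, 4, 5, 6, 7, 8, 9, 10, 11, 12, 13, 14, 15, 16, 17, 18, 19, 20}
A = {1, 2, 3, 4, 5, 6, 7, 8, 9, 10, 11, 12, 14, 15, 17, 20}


Universal set U = {1, 2, 3, 4, 5, 6, 7, 8, 9, 10, 11, 12, 13, 14, 15, 16, 17, 18, 19, 20}
Set A = {1, 2, 3, 4, 5, 6, 7, 8, 9, 10, 11, 12, 14, 15, 17, 20}
A' = U \ A = elements in U but not in A
Checking each element of U:
1 (in A, exclude), 2 (in A, exclude), 3 (in A, exclude), 4 (in A, exclude), 5 (in A, exclude), 6 (in A, exclude), 7 (in A, exclude), 8 (in A, exclude), 9 (in A, exclude), 10 (in A, exclude), 11 (in A, exclude), 12 (in A, exclude), 13 (not in A, include), 14 (in A, exclude), 15 (in A, exclude), 16 (not in A, include), 17 (in A, exclude), 18 (not in A, include), 19 (not in A, include), 20 (in A, exclude)
A' = {13, 16, 18, 19}

{13, 16, 18, 19}


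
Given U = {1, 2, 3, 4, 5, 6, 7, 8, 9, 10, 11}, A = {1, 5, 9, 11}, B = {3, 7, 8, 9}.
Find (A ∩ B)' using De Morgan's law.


U = {1, 2, 3, 4, 5, 6, 7, 8, 9, 10, 11}
A = {1, 5, 9, 11}, B = {3, 7, 8, 9}
A ∩ B = {9}
(A ∩ B)' = U \ (A ∩ B) = {1, 2, 3, 4, 5, 6, 7, 8, 10, 11}
Verification via A' ∪ B': A' = {2, 3, 4, 6, 7, 8, 10}, B' = {1, 2, 4, 5, 6, 10, 11}
A' ∪ B' = {1, 2, 3, 4, 5, 6, 7, 8, 10, 11} ✓

{1, 2, 3, 4, 5, 6, 7, 8, 10, 11}


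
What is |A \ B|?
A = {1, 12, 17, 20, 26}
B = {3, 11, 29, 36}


Set A = {1, 12, 17, 20, 26}
Set B = {3, 11, 29, 36}
A \ B = {1, 12, 17, 20, 26}
|A \ B| = 5

5


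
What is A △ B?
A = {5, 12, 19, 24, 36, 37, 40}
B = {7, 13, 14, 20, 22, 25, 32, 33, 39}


Set A = {5, 12, 19, 24, 36, 37, 40}
Set B = {7, 13, 14, 20, 22, 25, 32, 33, 39}
A △ B = (A \ B) ∪ (B \ A)
Elements in A but not B: {5, 12, 19, 24, 36, 37, 40}
Elements in B but not A: {7, 13, 14, 20, 22, 25, 32, 33, 39}
A △ B = {5, 7, 12, 13, 14, 19, 20, 22, 24, 25, 32, 33, 36, 37, 39, 40}

{5, 7, 12, 13, 14, 19, 20, 22, 24, 25, 32, 33, 36, 37, 39, 40}


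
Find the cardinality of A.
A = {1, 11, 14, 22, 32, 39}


Set A = {1, 11, 14, 22, 32, 39}
Listing elements: 1, 11, 14, 22, 32, 39
Counting: 6 elements
|A| = 6

6


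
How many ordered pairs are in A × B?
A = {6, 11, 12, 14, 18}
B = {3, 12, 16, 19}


Set A = {6, 11, 12, 14, 18} has 5 elements.
Set B = {3, 12, 16, 19} has 4 elements.
|A × B| = |A| × |B| = 5 × 4 = 20

20


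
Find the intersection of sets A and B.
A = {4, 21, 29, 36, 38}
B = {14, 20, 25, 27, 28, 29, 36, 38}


Set A = {4, 21, 29, 36, 38}
Set B = {14, 20, 25, 27, 28, 29, 36, 38}
A ∩ B includes only elements in both sets.
Check each element of A against B:
4 ✗, 21 ✗, 29 ✓, 36 ✓, 38 ✓
A ∩ B = {29, 36, 38}

{29, 36, 38}


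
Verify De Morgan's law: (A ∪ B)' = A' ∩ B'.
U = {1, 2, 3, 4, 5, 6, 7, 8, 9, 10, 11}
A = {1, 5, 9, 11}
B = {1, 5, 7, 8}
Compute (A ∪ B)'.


U = {1, 2, 3, 4, 5, 6, 7, 8, 9, 10, 11}
A = {1, 5, 9, 11}, B = {1, 5, 7, 8}
A ∪ B = {1, 5, 7, 8, 9, 11}
(A ∪ B)' = U \ (A ∪ B) = {2, 3, 4, 6, 10}
Verification via A' ∩ B': A' = {2, 3, 4, 6, 7, 8, 10}, B' = {2, 3, 4, 6, 9, 10, 11}
A' ∩ B' = {2, 3, 4, 6, 10} ✓

{2, 3, 4, 6, 10}


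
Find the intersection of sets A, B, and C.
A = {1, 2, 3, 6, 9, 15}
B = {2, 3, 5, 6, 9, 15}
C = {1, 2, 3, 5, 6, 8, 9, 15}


Set A = {1, 2, 3, 6, 9, 15}
Set B = {2, 3, 5, 6, 9, 15}
Set C = {1, 2, 3, 5, 6, 8, 9, 15}
First, A ∩ B = {2, 3, 6, 9, 15}
Then, (A ∩ B) ∩ C = {2, 3, 6, 9, 15}

{2, 3, 6, 9, 15}


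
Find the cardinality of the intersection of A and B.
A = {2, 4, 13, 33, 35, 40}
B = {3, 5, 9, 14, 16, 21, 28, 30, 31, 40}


Set A = {2, 4, 13, 33, 35, 40}
Set B = {3, 5, 9, 14, 16, 21, 28, 30, 31, 40}
A ∩ B = {40}
|A ∩ B| = 1

1


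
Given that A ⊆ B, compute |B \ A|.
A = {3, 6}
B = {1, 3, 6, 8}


Set A = {3, 6}, |A| = 2
Set B = {1, 3, 6, 8}, |B| = 4
Since A ⊆ B: B \ A = {1, 8}
|B| - |A| = 4 - 2 = 2

2


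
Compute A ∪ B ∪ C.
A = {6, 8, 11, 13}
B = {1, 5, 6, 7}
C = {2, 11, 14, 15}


Set A = {6, 8, 11, 13}
Set B = {1, 5, 6, 7}
Set C = {2, 11, 14, 15}
First, A ∪ B = {1, 5, 6, 7, 8, 11, 13}
Then, (A ∪ B) ∪ C = {1, 2, 5, 6, 7, 8, 11, 13, 14, 15}

{1, 2, 5, 6, 7, 8, 11, 13, 14, 15}


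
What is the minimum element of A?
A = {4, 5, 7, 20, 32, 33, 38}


Set A = {4, 5, 7, 20, 32, 33, 38}
Elements in ascending order: 4, 5, 7, 20, 32, 33, 38
The smallest element is 4.

4


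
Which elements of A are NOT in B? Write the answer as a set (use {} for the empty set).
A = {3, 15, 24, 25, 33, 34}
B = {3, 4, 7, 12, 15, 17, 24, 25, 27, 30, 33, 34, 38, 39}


Set A = {3, 15, 24, 25, 33, 34}
Set B = {3, 4, 7, 12, 15, 17, 24, 25, 27, 30, 33, 34, 38, 39}
Check each element of A against B:
3 ∈ B, 15 ∈ B, 24 ∈ B, 25 ∈ B, 33 ∈ B, 34 ∈ B
Elements of A not in B: {}

{}


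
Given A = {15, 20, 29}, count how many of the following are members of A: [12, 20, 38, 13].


Set A = {15, 20, 29}
Candidates: [12, 20, 38, 13]
Check each candidate:
12 ∉ A, 20 ∈ A, 38 ∉ A, 13 ∉ A
Count of candidates in A: 1

1


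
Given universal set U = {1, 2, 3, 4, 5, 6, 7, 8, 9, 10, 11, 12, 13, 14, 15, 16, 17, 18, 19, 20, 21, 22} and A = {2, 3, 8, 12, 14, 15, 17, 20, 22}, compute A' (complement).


Universal set U = {1, 2, 3, 4, 5, 6, 7, 8, 9, 10, 11, 12, 13, 14, 15, 16, 17, 18, 19, 20, 21, 22}
Set A = {2, 3, 8, 12, 14, 15, 17, 20, 22}
A' = U \ A = elements in U but not in A
Checking each element of U:
1 (not in A, include), 2 (in A, exclude), 3 (in A, exclude), 4 (not in A, include), 5 (not in A, include), 6 (not in A, include), 7 (not in A, include), 8 (in A, exclude), 9 (not in A, include), 10 (not in A, include), 11 (not in A, include), 12 (in A, exclude), 13 (not in A, include), 14 (in A, exclude), 15 (in A, exclude), 16 (not in A, include), 17 (in A, exclude), 18 (not in A, include), 19 (not in A, include), 20 (in A, exclude), 21 (not in A, include), 22 (in A, exclude)
A' = {1, 4, 5, 6, 7, 9, 10, 11, 13, 16, 18, 19, 21}

{1, 4, 5, 6, 7, 9, 10, 11, 13, 16, 18, 19, 21}


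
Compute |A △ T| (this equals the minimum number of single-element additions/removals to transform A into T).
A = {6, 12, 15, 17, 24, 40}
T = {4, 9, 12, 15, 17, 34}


Set A = {6, 12, 15, 17, 24, 40}
Set T = {4, 9, 12, 15, 17, 34}
Elements to remove from A (in A, not in T): {6, 24, 40} → 3 removals
Elements to add to A (in T, not in A): {4, 9, 34} → 3 additions
Total edits = 3 + 3 = 6

6


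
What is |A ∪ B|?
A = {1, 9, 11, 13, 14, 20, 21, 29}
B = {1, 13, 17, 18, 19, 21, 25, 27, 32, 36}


Set A = {1, 9, 11, 13, 14, 20, 21, 29}, |A| = 8
Set B = {1, 13, 17, 18, 19, 21, 25, 27, 32, 36}, |B| = 10
A ∩ B = {1, 13, 21}, |A ∩ B| = 3
|A ∪ B| = |A| + |B| - |A ∩ B| = 8 + 10 - 3 = 15

15


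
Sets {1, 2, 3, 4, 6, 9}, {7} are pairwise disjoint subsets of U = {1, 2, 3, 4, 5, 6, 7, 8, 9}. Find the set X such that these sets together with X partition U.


U = {1, 2, 3, 4, 5, 6, 7, 8, 9}
Shown blocks: {1, 2, 3, 4, 6, 9}, {7}
A partition's blocks are pairwise disjoint and cover U, so the missing block = U \ (union of shown blocks).
Union of shown blocks: {1, 2, 3, 4, 6, 7, 9}
Missing block = U \ (union) = {5, 8}

{5, 8}


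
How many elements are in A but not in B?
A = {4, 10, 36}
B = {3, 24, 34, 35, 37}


Set A = {4, 10, 36}
Set B = {3, 24, 34, 35, 37}
A \ B = {4, 10, 36}
|A \ B| = 3

3


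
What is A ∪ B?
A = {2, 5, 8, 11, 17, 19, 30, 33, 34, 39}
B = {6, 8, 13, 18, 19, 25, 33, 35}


Set A = {2, 5, 8, 11, 17, 19, 30, 33, 34, 39}
Set B = {6, 8, 13, 18, 19, 25, 33, 35}
A ∪ B includes all elements in either set.
Elements from A: {2, 5, 8, 11, 17, 19, 30, 33, 34, 39}
Elements from B not already included: {6, 13, 18, 25, 35}
A ∪ B = {2, 5, 6, 8, 11, 13, 17, 18, 19, 25, 30, 33, 34, 35, 39}

{2, 5, 6, 8, 11, 13, 17, 18, 19, 25, 30, 33, 34, 35, 39}


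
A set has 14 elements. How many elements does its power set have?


The set has 14 elements.
The power set contains all possible subsets.
|P(A)| = 2^|A| = 2^14 = 16384

16384


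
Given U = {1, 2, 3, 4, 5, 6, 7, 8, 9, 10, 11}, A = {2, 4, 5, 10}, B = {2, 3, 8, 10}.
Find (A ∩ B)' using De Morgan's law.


U = {1, 2, 3, 4, 5, 6, 7, 8, 9, 10, 11}
A = {2, 4, 5, 10}, B = {2, 3, 8, 10}
A ∩ B = {2, 10}
(A ∩ B)' = U \ (A ∩ B) = {1, 3, 4, 5, 6, 7, 8, 9, 11}
Verification via A' ∪ B': A' = {1, 3, 6, 7, 8, 9, 11}, B' = {1, 4, 5, 6, 7, 9, 11}
A' ∪ B' = {1, 3, 4, 5, 6, 7, 8, 9, 11} ✓

{1, 3, 4, 5, 6, 7, 8, 9, 11}


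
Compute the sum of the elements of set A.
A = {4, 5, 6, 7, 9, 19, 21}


Set A = {4, 5, 6, 7, 9, 19, 21}
Sum = 4 + 5 + 6 + 7 + 9 + 19 + 21 = 71

71


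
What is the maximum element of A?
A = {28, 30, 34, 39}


Set A = {28, 30, 34, 39}
Elements in ascending order: 28, 30, 34, 39
The largest element is 39.

39


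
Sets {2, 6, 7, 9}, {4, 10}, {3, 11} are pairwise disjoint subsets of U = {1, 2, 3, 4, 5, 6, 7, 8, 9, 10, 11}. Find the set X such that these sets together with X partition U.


U = {1, 2, 3, 4, 5, 6, 7, 8, 9, 10, 11}
Shown blocks: {2, 6, 7, 9}, {4, 10}, {3, 11}
A partition's blocks are pairwise disjoint and cover U, so the missing block = U \ (union of shown blocks).
Union of shown blocks: {2, 3, 4, 6, 7, 9, 10, 11}
Missing block = U \ (union) = {1, 5, 8}

{1, 5, 8}


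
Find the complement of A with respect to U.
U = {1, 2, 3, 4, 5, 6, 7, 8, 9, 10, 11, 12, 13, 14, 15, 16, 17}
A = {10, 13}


Universal set U = {1, 2, 3, 4, 5, 6, 7, 8, 9, 10, 11, 12, 13, 14, 15, 16, 17}
Set A = {10, 13}
A' = U \ A = elements in U but not in A
Checking each element of U:
1 (not in A, include), 2 (not in A, include), 3 (not in A, include), 4 (not in A, include), 5 (not in A, include), 6 (not in A, include), 7 (not in A, include), 8 (not in A, include), 9 (not in A, include), 10 (in A, exclude), 11 (not in A, include), 12 (not in A, include), 13 (in A, exclude), 14 (not in A, include), 15 (not in A, include), 16 (not in A, include), 17 (not in A, include)
A' = {1, 2, 3, 4, 5, 6, 7, 8, 9, 11, 12, 14, 15, 16, 17}

{1, 2, 3, 4, 5, 6, 7, 8, 9, 11, 12, 14, 15, 16, 17}


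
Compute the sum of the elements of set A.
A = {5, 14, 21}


Set A = {5, 14, 21}
Sum = 5 + 14 + 21 = 40

40


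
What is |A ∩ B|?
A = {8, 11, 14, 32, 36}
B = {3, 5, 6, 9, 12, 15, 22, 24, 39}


Set A = {8, 11, 14, 32, 36}
Set B = {3, 5, 6, 9, 12, 15, 22, 24, 39}
A ∩ B = {}
|A ∩ B| = 0

0


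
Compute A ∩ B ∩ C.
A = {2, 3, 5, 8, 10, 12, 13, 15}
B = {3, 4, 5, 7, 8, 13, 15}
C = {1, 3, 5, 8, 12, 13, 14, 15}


Set A = {2, 3, 5, 8, 10, 12, 13, 15}
Set B = {3, 4, 5, 7, 8, 13, 15}
Set C = {1, 3, 5, 8, 12, 13, 14, 15}
First, A ∩ B = {3, 5, 8, 13, 15}
Then, (A ∩ B) ∩ C = {3, 5, 8, 13, 15}

{3, 5, 8, 13, 15}


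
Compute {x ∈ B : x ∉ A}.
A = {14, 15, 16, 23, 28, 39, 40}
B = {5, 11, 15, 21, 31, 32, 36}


Set A = {14, 15, 16, 23, 28, 39, 40}
Set B = {5, 11, 15, 21, 31, 32, 36}
Check each element of B against A:
5 ∉ A (include), 11 ∉ A (include), 15 ∈ A, 21 ∉ A (include), 31 ∉ A (include), 32 ∉ A (include), 36 ∉ A (include)
Elements of B not in A: {5, 11, 21, 31, 32, 36}

{5, 11, 21, 31, 32, 36}


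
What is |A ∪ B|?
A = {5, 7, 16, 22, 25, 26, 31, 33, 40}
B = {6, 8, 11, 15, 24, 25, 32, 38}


Set A = {5, 7, 16, 22, 25, 26, 31, 33, 40}, |A| = 9
Set B = {6, 8, 11, 15, 24, 25, 32, 38}, |B| = 8
A ∩ B = {25}, |A ∩ B| = 1
|A ∪ B| = |A| + |B| - |A ∩ B| = 9 + 8 - 1 = 16

16


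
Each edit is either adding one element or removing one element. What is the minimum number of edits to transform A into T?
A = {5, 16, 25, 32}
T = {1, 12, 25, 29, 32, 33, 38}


Set A = {5, 16, 25, 32}
Set T = {1, 12, 25, 29, 32, 33, 38}
Elements to remove from A (in A, not in T): {5, 16} → 2 removals
Elements to add to A (in T, not in A): {1, 12, 29, 33, 38} → 5 additions
Total edits = 2 + 5 = 7

7


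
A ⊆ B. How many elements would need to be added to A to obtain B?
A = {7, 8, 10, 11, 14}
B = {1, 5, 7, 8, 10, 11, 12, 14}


Set A = {7, 8, 10, 11, 14}, |A| = 5
Set B = {1, 5, 7, 8, 10, 11, 12, 14}, |B| = 8
Since A ⊆ B: B \ A = {1, 5, 12}
|B| - |A| = 8 - 5 = 3

3


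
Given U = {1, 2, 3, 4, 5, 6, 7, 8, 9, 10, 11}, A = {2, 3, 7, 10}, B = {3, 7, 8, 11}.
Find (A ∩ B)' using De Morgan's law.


U = {1, 2, 3, 4, 5, 6, 7, 8, 9, 10, 11}
A = {2, 3, 7, 10}, B = {3, 7, 8, 11}
A ∩ B = {3, 7}
(A ∩ B)' = U \ (A ∩ B) = {1, 2, 4, 5, 6, 8, 9, 10, 11}
Verification via A' ∪ B': A' = {1, 4, 5, 6, 8, 9, 11}, B' = {1, 2, 4, 5, 6, 9, 10}
A' ∪ B' = {1, 2, 4, 5, 6, 8, 9, 10, 11} ✓

{1, 2, 4, 5, 6, 8, 9, 10, 11}


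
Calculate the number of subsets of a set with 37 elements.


The set has 37 elements.
The power set contains all possible subsets.
|P(A)| = 2^|A| = 2^37 = 137438953472

137438953472


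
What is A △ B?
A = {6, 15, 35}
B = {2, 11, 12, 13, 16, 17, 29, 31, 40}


Set A = {6, 15, 35}
Set B = {2, 11, 12, 13, 16, 17, 29, 31, 40}
A △ B = (A \ B) ∪ (B \ A)
Elements in A but not B: {6, 15, 35}
Elements in B but not A: {2, 11, 12, 13, 16, 17, 29, 31, 40}
A △ B = {2, 6, 11, 12, 13, 15, 16, 17, 29, 31, 35, 40}

{2, 6, 11, 12, 13, 15, 16, 17, 29, 31, 35, 40}


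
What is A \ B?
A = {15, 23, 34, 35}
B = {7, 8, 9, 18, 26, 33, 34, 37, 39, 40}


Set A = {15, 23, 34, 35}
Set B = {7, 8, 9, 18, 26, 33, 34, 37, 39, 40}
A \ B includes elements in A that are not in B.
Check each element of A:
15 (not in B, keep), 23 (not in B, keep), 34 (in B, remove), 35 (not in B, keep)
A \ B = {15, 23, 35}

{15, 23, 35}


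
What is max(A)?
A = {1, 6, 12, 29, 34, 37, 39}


Set A = {1, 6, 12, 29, 34, 37, 39}
Elements in ascending order: 1, 6, 12, 29, 34, 37, 39
The largest element is 39.

39


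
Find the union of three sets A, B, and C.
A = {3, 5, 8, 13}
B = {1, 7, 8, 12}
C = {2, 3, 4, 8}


Set A = {3, 5, 8, 13}
Set B = {1, 7, 8, 12}
Set C = {2, 3, 4, 8}
First, A ∪ B = {1, 3, 5, 7, 8, 12, 13}
Then, (A ∪ B) ∪ C = {1, 2, 3, 4, 5, 7, 8, 12, 13}

{1, 2, 3, 4, 5, 7, 8, 12, 13}


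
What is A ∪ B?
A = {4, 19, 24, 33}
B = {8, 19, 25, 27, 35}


Set A = {4, 19, 24, 33}
Set B = {8, 19, 25, 27, 35}
A ∪ B includes all elements in either set.
Elements from A: {4, 19, 24, 33}
Elements from B not already included: {8, 25, 27, 35}
A ∪ B = {4, 8, 19, 24, 25, 27, 33, 35}

{4, 8, 19, 24, 25, 27, 33, 35}


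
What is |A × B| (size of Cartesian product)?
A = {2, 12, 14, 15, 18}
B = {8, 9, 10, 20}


Set A = {2, 12, 14, 15, 18} has 5 elements.
Set B = {8, 9, 10, 20} has 4 elements.
|A × B| = |A| × |B| = 5 × 4 = 20

20


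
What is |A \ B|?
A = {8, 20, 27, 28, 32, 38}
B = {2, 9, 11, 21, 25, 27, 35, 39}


Set A = {8, 20, 27, 28, 32, 38}
Set B = {2, 9, 11, 21, 25, 27, 35, 39}
A \ B = {8, 20, 28, 32, 38}
|A \ B| = 5

5


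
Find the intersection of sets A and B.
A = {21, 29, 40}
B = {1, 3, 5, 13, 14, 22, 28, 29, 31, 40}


Set A = {21, 29, 40}
Set B = {1, 3, 5, 13, 14, 22, 28, 29, 31, 40}
A ∩ B includes only elements in both sets.
Check each element of A against B:
21 ✗, 29 ✓, 40 ✓
A ∩ B = {29, 40}

{29, 40}


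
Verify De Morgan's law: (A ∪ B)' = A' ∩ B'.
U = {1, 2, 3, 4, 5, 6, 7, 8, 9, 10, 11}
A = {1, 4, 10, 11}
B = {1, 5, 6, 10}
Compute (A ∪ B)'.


U = {1, 2, 3, 4, 5, 6, 7, 8, 9, 10, 11}
A = {1, 4, 10, 11}, B = {1, 5, 6, 10}
A ∪ B = {1, 4, 5, 6, 10, 11}
(A ∪ B)' = U \ (A ∪ B) = {2, 3, 7, 8, 9}
Verification via A' ∩ B': A' = {2, 3, 5, 6, 7, 8, 9}, B' = {2, 3, 4, 7, 8, 9, 11}
A' ∩ B' = {2, 3, 7, 8, 9} ✓

{2, 3, 7, 8, 9}


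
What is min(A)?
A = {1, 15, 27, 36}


Set A = {1, 15, 27, 36}
Elements in ascending order: 1, 15, 27, 36
The smallest element is 1.

1


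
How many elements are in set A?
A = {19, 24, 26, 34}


Set A = {19, 24, 26, 34}
Listing elements: 19, 24, 26, 34
Counting: 4 elements
|A| = 4

4


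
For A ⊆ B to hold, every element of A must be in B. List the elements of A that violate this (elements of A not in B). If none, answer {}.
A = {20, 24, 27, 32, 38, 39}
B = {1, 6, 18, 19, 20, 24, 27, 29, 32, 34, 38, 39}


Set A = {20, 24, 27, 32, 38, 39}
Set B = {1, 6, 18, 19, 20, 24, 27, 29, 32, 34, 38, 39}
Check each element of A against B:
20 ∈ B, 24 ∈ B, 27 ∈ B, 32 ∈ B, 38 ∈ B, 39 ∈ B
Elements of A not in B: {}

{}


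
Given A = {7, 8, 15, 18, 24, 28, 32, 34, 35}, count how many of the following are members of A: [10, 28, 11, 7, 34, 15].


Set A = {7, 8, 15, 18, 24, 28, 32, 34, 35}
Candidates: [10, 28, 11, 7, 34, 15]
Check each candidate:
10 ∉ A, 28 ∈ A, 11 ∉ A, 7 ∈ A, 34 ∈ A, 15 ∈ A
Count of candidates in A: 4

4


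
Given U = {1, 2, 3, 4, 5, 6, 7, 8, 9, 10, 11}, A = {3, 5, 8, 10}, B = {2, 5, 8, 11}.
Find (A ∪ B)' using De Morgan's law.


U = {1, 2, 3, 4, 5, 6, 7, 8, 9, 10, 11}
A = {3, 5, 8, 10}, B = {2, 5, 8, 11}
A ∪ B = {2, 3, 5, 8, 10, 11}
(A ∪ B)' = U \ (A ∪ B) = {1, 4, 6, 7, 9}
Verification via A' ∩ B': A' = {1, 2, 4, 6, 7, 9, 11}, B' = {1, 3, 4, 6, 7, 9, 10}
A' ∩ B' = {1, 4, 6, 7, 9} ✓

{1, 4, 6, 7, 9}


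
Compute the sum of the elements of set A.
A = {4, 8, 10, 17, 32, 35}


Set A = {4, 8, 10, 17, 32, 35}
Sum = 4 + 8 + 10 + 17 + 32 + 35 = 106

106


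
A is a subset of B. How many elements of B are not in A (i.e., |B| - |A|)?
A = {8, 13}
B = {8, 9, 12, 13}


Set A = {8, 13}, |A| = 2
Set B = {8, 9, 12, 13}, |B| = 4
Since A ⊆ B: B \ A = {9, 12}
|B| - |A| = 4 - 2 = 2

2


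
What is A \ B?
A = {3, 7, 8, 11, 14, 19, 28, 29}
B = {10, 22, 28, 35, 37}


Set A = {3, 7, 8, 11, 14, 19, 28, 29}
Set B = {10, 22, 28, 35, 37}
A \ B includes elements in A that are not in B.
Check each element of A:
3 (not in B, keep), 7 (not in B, keep), 8 (not in B, keep), 11 (not in B, keep), 14 (not in B, keep), 19 (not in B, keep), 28 (in B, remove), 29 (not in B, keep)
A \ B = {3, 7, 8, 11, 14, 19, 29}

{3, 7, 8, 11, 14, 19, 29}


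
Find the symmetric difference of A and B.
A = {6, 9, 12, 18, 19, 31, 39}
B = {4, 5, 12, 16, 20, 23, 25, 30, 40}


Set A = {6, 9, 12, 18, 19, 31, 39}
Set B = {4, 5, 12, 16, 20, 23, 25, 30, 40}
A △ B = (A \ B) ∪ (B \ A)
Elements in A but not B: {6, 9, 18, 19, 31, 39}
Elements in B but not A: {4, 5, 16, 20, 23, 25, 30, 40}
A △ B = {4, 5, 6, 9, 16, 18, 19, 20, 23, 25, 30, 31, 39, 40}

{4, 5, 6, 9, 16, 18, 19, 20, 23, 25, 30, 31, 39, 40}


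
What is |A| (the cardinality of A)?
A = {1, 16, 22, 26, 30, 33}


Set A = {1, 16, 22, 26, 30, 33}
Listing elements: 1, 16, 22, 26, 30, 33
Counting: 6 elements
|A| = 6

6


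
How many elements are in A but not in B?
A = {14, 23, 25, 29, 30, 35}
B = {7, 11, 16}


Set A = {14, 23, 25, 29, 30, 35}
Set B = {7, 11, 16}
A \ B = {14, 23, 25, 29, 30, 35}
|A \ B| = 6

6


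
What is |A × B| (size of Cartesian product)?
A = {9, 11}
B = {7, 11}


Set A = {9, 11} has 2 elements.
Set B = {7, 11} has 2 elements.
|A × B| = |A| × |B| = 2 × 2 = 4

4


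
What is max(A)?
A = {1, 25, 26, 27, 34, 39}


Set A = {1, 25, 26, 27, 34, 39}
Elements in ascending order: 1, 25, 26, 27, 34, 39
The largest element is 39.

39


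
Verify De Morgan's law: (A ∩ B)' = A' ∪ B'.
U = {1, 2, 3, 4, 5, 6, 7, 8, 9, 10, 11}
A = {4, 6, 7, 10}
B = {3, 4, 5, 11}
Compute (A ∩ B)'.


U = {1, 2, 3, 4, 5, 6, 7, 8, 9, 10, 11}
A = {4, 6, 7, 10}, B = {3, 4, 5, 11}
A ∩ B = {4}
(A ∩ B)' = U \ (A ∩ B) = {1, 2, 3, 5, 6, 7, 8, 9, 10, 11}
Verification via A' ∪ B': A' = {1, 2, 3, 5, 8, 9, 11}, B' = {1, 2, 6, 7, 8, 9, 10}
A' ∪ B' = {1, 2, 3, 5, 6, 7, 8, 9, 10, 11} ✓

{1, 2, 3, 5, 6, 7, 8, 9, 10, 11}


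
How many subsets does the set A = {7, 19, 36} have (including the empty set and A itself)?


Set A = {7, 19, 36}
|A| = 3
The power set P(A) contains all subsets of A.
|P(A)| = 2^|A| = 2^3 = 8

8


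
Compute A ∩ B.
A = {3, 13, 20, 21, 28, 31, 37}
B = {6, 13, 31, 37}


Set A = {3, 13, 20, 21, 28, 31, 37}
Set B = {6, 13, 31, 37}
A ∩ B includes only elements in both sets.
Check each element of A against B:
3 ✗, 13 ✓, 20 ✗, 21 ✗, 28 ✗, 31 ✓, 37 ✓
A ∩ B = {13, 31, 37}

{13, 31, 37}


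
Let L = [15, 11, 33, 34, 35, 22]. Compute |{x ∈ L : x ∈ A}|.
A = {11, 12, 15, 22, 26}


Set A = {11, 12, 15, 22, 26}
Candidates: [15, 11, 33, 34, 35, 22]
Check each candidate:
15 ∈ A, 11 ∈ A, 33 ∉ A, 34 ∉ A, 35 ∉ A, 22 ∈ A
Count of candidates in A: 3

3


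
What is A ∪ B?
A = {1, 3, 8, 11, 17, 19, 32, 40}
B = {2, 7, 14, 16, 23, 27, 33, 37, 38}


Set A = {1, 3, 8, 11, 17, 19, 32, 40}
Set B = {2, 7, 14, 16, 23, 27, 33, 37, 38}
A ∪ B includes all elements in either set.
Elements from A: {1, 3, 8, 11, 17, 19, 32, 40}
Elements from B not already included: {2, 7, 14, 16, 23, 27, 33, 37, 38}
A ∪ B = {1, 2, 3, 7, 8, 11, 14, 16, 17, 19, 23, 27, 32, 33, 37, 38, 40}

{1, 2, 3, 7, 8, 11, 14, 16, 17, 19, 23, 27, 32, 33, 37, 38, 40}


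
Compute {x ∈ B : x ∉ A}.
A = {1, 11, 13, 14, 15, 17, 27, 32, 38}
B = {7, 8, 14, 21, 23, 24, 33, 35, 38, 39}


Set A = {1, 11, 13, 14, 15, 17, 27, 32, 38}
Set B = {7, 8, 14, 21, 23, 24, 33, 35, 38, 39}
Check each element of B against A:
7 ∉ A (include), 8 ∉ A (include), 14 ∈ A, 21 ∉ A (include), 23 ∉ A (include), 24 ∉ A (include), 33 ∉ A (include), 35 ∉ A (include), 38 ∈ A, 39 ∉ A (include)
Elements of B not in A: {7, 8, 21, 23, 24, 33, 35, 39}

{7, 8, 21, 23, 24, 33, 35, 39}


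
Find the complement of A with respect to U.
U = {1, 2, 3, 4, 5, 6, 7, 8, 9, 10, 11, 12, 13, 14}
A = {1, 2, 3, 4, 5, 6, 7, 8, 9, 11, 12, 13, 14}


Universal set U = {1, 2, 3, 4, 5, 6, 7, 8, 9, 10, 11, 12, 13, 14}
Set A = {1, 2, 3, 4, 5, 6, 7, 8, 9, 11, 12, 13, 14}
A' = U \ A = elements in U but not in A
Checking each element of U:
1 (in A, exclude), 2 (in A, exclude), 3 (in A, exclude), 4 (in A, exclude), 5 (in A, exclude), 6 (in A, exclude), 7 (in A, exclude), 8 (in A, exclude), 9 (in A, exclude), 10 (not in A, include), 11 (in A, exclude), 12 (in A, exclude), 13 (in A, exclude), 14 (in A, exclude)
A' = {10}

{10}


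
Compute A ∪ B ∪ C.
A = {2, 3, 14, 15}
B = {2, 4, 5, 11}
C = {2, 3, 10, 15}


Set A = {2, 3, 14, 15}
Set B = {2, 4, 5, 11}
Set C = {2, 3, 10, 15}
First, A ∪ B = {2, 3, 4, 5, 11, 14, 15}
Then, (A ∪ B) ∪ C = {2, 3, 4, 5, 10, 11, 14, 15}

{2, 3, 4, 5, 10, 11, 14, 15}


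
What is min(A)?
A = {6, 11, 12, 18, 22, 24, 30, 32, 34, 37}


Set A = {6, 11, 12, 18, 22, 24, 30, 32, 34, 37}
Elements in ascending order: 6, 11, 12, 18, 22, 24, 30, 32, 34, 37
The smallest element is 6.

6


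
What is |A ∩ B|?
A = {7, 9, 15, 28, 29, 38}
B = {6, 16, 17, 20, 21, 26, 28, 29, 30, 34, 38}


Set A = {7, 9, 15, 28, 29, 38}
Set B = {6, 16, 17, 20, 21, 26, 28, 29, 30, 34, 38}
A ∩ B = {28, 29, 38}
|A ∩ B| = 3

3


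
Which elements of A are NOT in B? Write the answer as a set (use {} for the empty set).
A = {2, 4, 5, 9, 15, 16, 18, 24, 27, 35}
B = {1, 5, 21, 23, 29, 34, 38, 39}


Set A = {2, 4, 5, 9, 15, 16, 18, 24, 27, 35}
Set B = {1, 5, 21, 23, 29, 34, 38, 39}
Check each element of A against B:
2 ∉ B (include), 4 ∉ B (include), 5 ∈ B, 9 ∉ B (include), 15 ∉ B (include), 16 ∉ B (include), 18 ∉ B (include), 24 ∉ B (include), 27 ∉ B (include), 35 ∉ B (include)
Elements of A not in B: {2, 4, 9, 15, 16, 18, 24, 27, 35}

{2, 4, 9, 15, 16, 18, 24, 27, 35}


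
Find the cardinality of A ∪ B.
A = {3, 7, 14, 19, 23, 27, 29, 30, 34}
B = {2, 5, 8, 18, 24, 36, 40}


Set A = {3, 7, 14, 19, 23, 27, 29, 30, 34}, |A| = 9
Set B = {2, 5, 8, 18, 24, 36, 40}, |B| = 7
A ∩ B = {}, |A ∩ B| = 0
|A ∪ B| = |A| + |B| - |A ∩ B| = 9 + 7 - 0 = 16

16


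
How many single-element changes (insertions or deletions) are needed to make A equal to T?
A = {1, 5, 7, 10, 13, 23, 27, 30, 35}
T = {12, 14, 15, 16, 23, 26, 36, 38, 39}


Set A = {1, 5, 7, 10, 13, 23, 27, 30, 35}
Set T = {12, 14, 15, 16, 23, 26, 36, 38, 39}
Elements to remove from A (in A, not in T): {1, 5, 7, 10, 13, 27, 30, 35} → 8 removals
Elements to add to A (in T, not in A): {12, 14, 15, 16, 26, 36, 38, 39} → 8 additions
Total edits = 8 + 8 = 16

16


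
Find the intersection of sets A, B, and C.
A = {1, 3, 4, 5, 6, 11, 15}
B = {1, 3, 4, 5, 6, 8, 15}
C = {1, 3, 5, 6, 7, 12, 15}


Set A = {1, 3, 4, 5, 6, 11, 15}
Set B = {1, 3, 4, 5, 6, 8, 15}
Set C = {1, 3, 5, 6, 7, 12, 15}
First, A ∩ B = {1, 3, 4, 5, 6, 15}
Then, (A ∩ B) ∩ C = {1, 3, 5, 6, 15}

{1, 3, 5, 6, 15}


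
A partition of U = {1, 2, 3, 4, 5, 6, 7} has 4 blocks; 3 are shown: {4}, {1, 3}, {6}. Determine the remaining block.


U = {1, 2, 3, 4, 5, 6, 7}
Shown blocks: {4}, {1, 3}, {6}
A partition's blocks are pairwise disjoint and cover U, so the missing block = U \ (union of shown blocks).
Union of shown blocks: {1, 3, 4, 6}
Missing block = U \ (union) = {2, 5, 7}

{2, 5, 7}


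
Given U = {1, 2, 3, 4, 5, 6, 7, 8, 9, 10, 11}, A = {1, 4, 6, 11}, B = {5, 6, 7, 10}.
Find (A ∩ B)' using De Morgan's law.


U = {1, 2, 3, 4, 5, 6, 7, 8, 9, 10, 11}
A = {1, 4, 6, 11}, B = {5, 6, 7, 10}
A ∩ B = {6}
(A ∩ B)' = U \ (A ∩ B) = {1, 2, 3, 4, 5, 7, 8, 9, 10, 11}
Verification via A' ∪ B': A' = {2, 3, 5, 7, 8, 9, 10}, B' = {1, 2, 3, 4, 8, 9, 11}
A' ∪ B' = {1, 2, 3, 4, 5, 7, 8, 9, 10, 11} ✓

{1, 2, 3, 4, 5, 7, 8, 9, 10, 11}


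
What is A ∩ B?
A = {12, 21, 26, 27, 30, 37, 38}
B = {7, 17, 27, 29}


Set A = {12, 21, 26, 27, 30, 37, 38}
Set B = {7, 17, 27, 29}
A ∩ B includes only elements in both sets.
Check each element of A against B:
12 ✗, 21 ✗, 26 ✗, 27 ✓, 30 ✗, 37 ✗, 38 ✗
A ∩ B = {27}

{27}


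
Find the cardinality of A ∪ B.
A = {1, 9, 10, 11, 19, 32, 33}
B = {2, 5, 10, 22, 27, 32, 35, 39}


Set A = {1, 9, 10, 11, 19, 32, 33}, |A| = 7
Set B = {2, 5, 10, 22, 27, 32, 35, 39}, |B| = 8
A ∩ B = {10, 32}, |A ∩ B| = 2
|A ∪ B| = |A| + |B| - |A ∩ B| = 7 + 8 - 2 = 13

13


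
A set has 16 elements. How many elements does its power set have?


The set has 16 elements.
The power set contains all possible subsets.
|P(A)| = 2^|A| = 2^16 = 65536

65536


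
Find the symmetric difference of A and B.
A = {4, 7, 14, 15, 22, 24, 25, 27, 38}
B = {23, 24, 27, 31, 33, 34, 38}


Set A = {4, 7, 14, 15, 22, 24, 25, 27, 38}
Set B = {23, 24, 27, 31, 33, 34, 38}
A △ B = (A \ B) ∪ (B \ A)
Elements in A but not B: {4, 7, 14, 15, 22, 25}
Elements in B but not A: {23, 31, 33, 34}
A △ B = {4, 7, 14, 15, 22, 23, 25, 31, 33, 34}

{4, 7, 14, 15, 22, 23, 25, 31, 33, 34}


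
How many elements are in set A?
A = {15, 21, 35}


Set A = {15, 21, 35}
Listing elements: 15, 21, 35
Counting: 3 elements
|A| = 3

3


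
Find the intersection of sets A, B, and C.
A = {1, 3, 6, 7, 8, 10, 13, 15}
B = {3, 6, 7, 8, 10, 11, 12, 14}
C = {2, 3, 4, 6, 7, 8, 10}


Set A = {1, 3, 6, 7, 8, 10, 13, 15}
Set B = {3, 6, 7, 8, 10, 11, 12, 14}
Set C = {2, 3, 4, 6, 7, 8, 10}
First, A ∩ B = {3, 6, 7, 8, 10}
Then, (A ∩ B) ∩ C = {3, 6, 7, 8, 10}

{3, 6, 7, 8, 10}


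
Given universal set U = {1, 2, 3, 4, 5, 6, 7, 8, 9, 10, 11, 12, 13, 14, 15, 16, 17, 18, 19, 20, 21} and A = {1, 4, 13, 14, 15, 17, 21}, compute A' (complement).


Universal set U = {1, 2, 3, 4, 5, 6, 7, 8, 9, 10, 11, 12, 13, 14, 15, 16, 17, 18, 19, 20, 21}
Set A = {1, 4, 13, 14, 15, 17, 21}
A' = U \ A = elements in U but not in A
Checking each element of U:
1 (in A, exclude), 2 (not in A, include), 3 (not in A, include), 4 (in A, exclude), 5 (not in A, include), 6 (not in A, include), 7 (not in A, include), 8 (not in A, include), 9 (not in A, include), 10 (not in A, include), 11 (not in A, include), 12 (not in A, include), 13 (in A, exclude), 14 (in A, exclude), 15 (in A, exclude), 16 (not in A, include), 17 (in A, exclude), 18 (not in A, include), 19 (not in A, include), 20 (not in A, include), 21 (in A, exclude)
A' = {2, 3, 5, 6, 7, 8, 9, 10, 11, 12, 16, 18, 19, 20}

{2, 3, 5, 6, 7, 8, 9, 10, 11, 12, 16, 18, 19, 20}


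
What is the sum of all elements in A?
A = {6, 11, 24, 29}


Set A = {6, 11, 24, 29}
Sum = 6 + 11 + 24 + 29 = 70

70


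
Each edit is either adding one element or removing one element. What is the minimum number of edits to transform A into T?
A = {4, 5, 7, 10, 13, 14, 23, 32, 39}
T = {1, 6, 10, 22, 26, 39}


Set A = {4, 5, 7, 10, 13, 14, 23, 32, 39}
Set T = {1, 6, 10, 22, 26, 39}
Elements to remove from A (in A, not in T): {4, 5, 7, 13, 14, 23, 32} → 7 removals
Elements to add to A (in T, not in A): {1, 6, 22, 26} → 4 additions
Total edits = 7 + 4 = 11

11


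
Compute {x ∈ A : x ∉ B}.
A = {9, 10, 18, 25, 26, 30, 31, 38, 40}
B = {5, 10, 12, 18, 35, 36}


Set A = {9, 10, 18, 25, 26, 30, 31, 38, 40}
Set B = {5, 10, 12, 18, 35, 36}
Check each element of A against B:
9 ∉ B (include), 10 ∈ B, 18 ∈ B, 25 ∉ B (include), 26 ∉ B (include), 30 ∉ B (include), 31 ∉ B (include), 38 ∉ B (include), 40 ∉ B (include)
Elements of A not in B: {9, 25, 26, 30, 31, 38, 40}

{9, 25, 26, 30, 31, 38, 40}


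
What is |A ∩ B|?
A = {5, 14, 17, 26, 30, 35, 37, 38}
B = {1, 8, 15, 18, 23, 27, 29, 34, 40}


Set A = {5, 14, 17, 26, 30, 35, 37, 38}
Set B = {1, 8, 15, 18, 23, 27, 29, 34, 40}
A ∩ B = {}
|A ∩ B| = 0

0


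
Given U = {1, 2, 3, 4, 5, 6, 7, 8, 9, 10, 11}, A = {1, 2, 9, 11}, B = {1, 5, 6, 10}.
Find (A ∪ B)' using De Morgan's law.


U = {1, 2, 3, 4, 5, 6, 7, 8, 9, 10, 11}
A = {1, 2, 9, 11}, B = {1, 5, 6, 10}
A ∪ B = {1, 2, 5, 6, 9, 10, 11}
(A ∪ B)' = U \ (A ∪ B) = {3, 4, 7, 8}
Verification via A' ∩ B': A' = {3, 4, 5, 6, 7, 8, 10}, B' = {2, 3, 4, 7, 8, 9, 11}
A' ∩ B' = {3, 4, 7, 8} ✓

{3, 4, 7, 8}


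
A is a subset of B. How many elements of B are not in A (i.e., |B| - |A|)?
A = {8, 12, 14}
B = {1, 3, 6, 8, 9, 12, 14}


Set A = {8, 12, 14}, |A| = 3
Set B = {1, 3, 6, 8, 9, 12, 14}, |B| = 7
Since A ⊆ B: B \ A = {1, 3, 6, 9}
|B| - |A| = 7 - 3 = 4

4


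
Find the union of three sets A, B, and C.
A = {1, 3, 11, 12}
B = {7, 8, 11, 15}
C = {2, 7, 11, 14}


Set A = {1, 3, 11, 12}
Set B = {7, 8, 11, 15}
Set C = {2, 7, 11, 14}
First, A ∪ B = {1, 3, 7, 8, 11, 12, 15}
Then, (A ∪ B) ∪ C = {1, 2, 3, 7, 8, 11, 12, 14, 15}

{1, 2, 3, 7, 8, 11, 12, 14, 15}


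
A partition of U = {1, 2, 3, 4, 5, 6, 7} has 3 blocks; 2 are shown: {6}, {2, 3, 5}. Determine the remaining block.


U = {1, 2, 3, 4, 5, 6, 7}
Shown blocks: {6}, {2, 3, 5}
A partition's blocks are pairwise disjoint and cover U, so the missing block = U \ (union of shown blocks).
Union of shown blocks: {2, 3, 5, 6}
Missing block = U \ (union) = {1, 4, 7}

{1, 4, 7}


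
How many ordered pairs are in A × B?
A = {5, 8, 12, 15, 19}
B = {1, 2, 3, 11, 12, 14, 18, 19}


Set A = {5, 8, 12, 15, 19} has 5 elements.
Set B = {1, 2, 3, 11, 12, 14, 18, 19} has 8 elements.
|A × B| = |A| × |B| = 5 × 8 = 40

40


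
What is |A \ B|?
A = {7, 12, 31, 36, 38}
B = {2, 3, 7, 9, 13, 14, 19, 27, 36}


Set A = {7, 12, 31, 36, 38}
Set B = {2, 3, 7, 9, 13, 14, 19, 27, 36}
A \ B = {12, 31, 38}
|A \ B| = 3

3


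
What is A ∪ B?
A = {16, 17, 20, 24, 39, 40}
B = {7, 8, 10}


Set A = {16, 17, 20, 24, 39, 40}
Set B = {7, 8, 10}
A ∪ B includes all elements in either set.
Elements from A: {16, 17, 20, 24, 39, 40}
Elements from B not already included: {7, 8, 10}
A ∪ B = {7, 8, 10, 16, 17, 20, 24, 39, 40}

{7, 8, 10, 16, 17, 20, 24, 39, 40}


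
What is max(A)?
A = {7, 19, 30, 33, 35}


Set A = {7, 19, 30, 33, 35}
Elements in ascending order: 7, 19, 30, 33, 35
The largest element is 35.

35


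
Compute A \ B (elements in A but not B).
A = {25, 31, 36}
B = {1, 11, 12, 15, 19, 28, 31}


Set A = {25, 31, 36}
Set B = {1, 11, 12, 15, 19, 28, 31}
A \ B includes elements in A that are not in B.
Check each element of A:
25 (not in B, keep), 31 (in B, remove), 36 (not in B, keep)
A \ B = {25, 36}

{25, 36}


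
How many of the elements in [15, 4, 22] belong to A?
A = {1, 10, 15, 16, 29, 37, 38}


Set A = {1, 10, 15, 16, 29, 37, 38}
Candidates: [15, 4, 22]
Check each candidate:
15 ∈ A, 4 ∉ A, 22 ∉ A
Count of candidates in A: 1

1


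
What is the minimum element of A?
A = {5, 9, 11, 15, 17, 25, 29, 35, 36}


Set A = {5, 9, 11, 15, 17, 25, 29, 35, 36}
Elements in ascending order: 5, 9, 11, 15, 17, 25, 29, 35, 36
The smallest element is 5.

5


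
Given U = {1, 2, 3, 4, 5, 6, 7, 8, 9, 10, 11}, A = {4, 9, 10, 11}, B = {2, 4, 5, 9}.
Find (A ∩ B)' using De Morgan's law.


U = {1, 2, 3, 4, 5, 6, 7, 8, 9, 10, 11}
A = {4, 9, 10, 11}, B = {2, 4, 5, 9}
A ∩ B = {4, 9}
(A ∩ B)' = U \ (A ∩ B) = {1, 2, 3, 5, 6, 7, 8, 10, 11}
Verification via A' ∪ B': A' = {1, 2, 3, 5, 6, 7, 8}, B' = {1, 3, 6, 7, 8, 10, 11}
A' ∪ B' = {1, 2, 3, 5, 6, 7, 8, 10, 11} ✓

{1, 2, 3, 5, 6, 7, 8, 10, 11}


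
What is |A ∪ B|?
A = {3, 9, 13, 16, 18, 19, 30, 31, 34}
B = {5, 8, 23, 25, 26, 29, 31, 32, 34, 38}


Set A = {3, 9, 13, 16, 18, 19, 30, 31, 34}, |A| = 9
Set B = {5, 8, 23, 25, 26, 29, 31, 32, 34, 38}, |B| = 10
A ∩ B = {31, 34}, |A ∩ B| = 2
|A ∪ B| = |A| + |B| - |A ∩ B| = 9 + 10 - 2 = 17

17


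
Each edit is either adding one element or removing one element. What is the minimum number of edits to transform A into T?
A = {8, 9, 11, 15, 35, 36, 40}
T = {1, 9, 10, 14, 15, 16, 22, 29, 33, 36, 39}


Set A = {8, 9, 11, 15, 35, 36, 40}
Set T = {1, 9, 10, 14, 15, 16, 22, 29, 33, 36, 39}
Elements to remove from A (in A, not in T): {8, 11, 35, 40} → 4 removals
Elements to add to A (in T, not in A): {1, 10, 14, 16, 22, 29, 33, 39} → 8 additions
Total edits = 4 + 8 = 12

12


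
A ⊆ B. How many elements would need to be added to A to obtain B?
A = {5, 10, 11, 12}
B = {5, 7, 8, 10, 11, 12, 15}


Set A = {5, 10, 11, 12}, |A| = 4
Set B = {5, 7, 8, 10, 11, 12, 15}, |B| = 7
Since A ⊆ B: B \ A = {7, 8, 15}
|B| - |A| = 7 - 4 = 3

3


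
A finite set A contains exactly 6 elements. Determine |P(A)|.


The set has 6 elements.
The power set contains all possible subsets.
|P(A)| = 2^|A| = 2^6 = 64

64


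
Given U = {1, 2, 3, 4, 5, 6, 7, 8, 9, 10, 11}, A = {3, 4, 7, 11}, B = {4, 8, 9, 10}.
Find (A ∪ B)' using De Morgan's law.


U = {1, 2, 3, 4, 5, 6, 7, 8, 9, 10, 11}
A = {3, 4, 7, 11}, B = {4, 8, 9, 10}
A ∪ B = {3, 4, 7, 8, 9, 10, 11}
(A ∪ B)' = U \ (A ∪ B) = {1, 2, 5, 6}
Verification via A' ∩ B': A' = {1, 2, 5, 6, 8, 9, 10}, B' = {1, 2, 3, 5, 6, 7, 11}
A' ∩ B' = {1, 2, 5, 6} ✓

{1, 2, 5, 6}


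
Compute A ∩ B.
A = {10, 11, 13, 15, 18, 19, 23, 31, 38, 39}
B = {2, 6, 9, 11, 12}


Set A = {10, 11, 13, 15, 18, 19, 23, 31, 38, 39}
Set B = {2, 6, 9, 11, 12}
A ∩ B includes only elements in both sets.
Check each element of A against B:
10 ✗, 11 ✓, 13 ✗, 15 ✗, 18 ✗, 19 ✗, 23 ✗, 31 ✗, 38 ✗, 39 ✗
A ∩ B = {11}

{11}


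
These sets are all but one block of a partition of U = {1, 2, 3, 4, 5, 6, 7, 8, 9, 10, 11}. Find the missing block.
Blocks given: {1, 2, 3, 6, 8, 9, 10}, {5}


U = {1, 2, 3, 4, 5, 6, 7, 8, 9, 10, 11}
Shown blocks: {1, 2, 3, 6, 8, 9, 10}, {5}
A partition's blocks are pairwise disjoint and cover U, so the missing block = U \ (union of shown blocks).
Union of shown blocks: {1, 2, 3, 5, 6, 8, 9, 10}
Missing block = U \ (union) = {4, 7, 11}

{4, 7, 11}


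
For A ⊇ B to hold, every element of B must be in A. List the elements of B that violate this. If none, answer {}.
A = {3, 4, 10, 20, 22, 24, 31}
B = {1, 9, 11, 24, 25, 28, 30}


Set A = {3, 4, 10, 20, 22, 24, 31}
Set B = {1, 9, 11, 24, 25, 28, 30}
Check each element of B against A:
1 ∉ A (include), 9 ∉ A (include), 11 ∉ A (include), 24 ∈ A, 25 ∉ A (include), 28 ∉ A (include), 30 ∉ A (include)
Elements of B not in A: {1, 9, 11, 25, 28, 30}

{1, 9, 11, 25, 28, 30}


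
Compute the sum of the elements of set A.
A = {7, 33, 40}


Set A = {7, 33, 40}
Sum = 7 + 33 + 40 = 80

80


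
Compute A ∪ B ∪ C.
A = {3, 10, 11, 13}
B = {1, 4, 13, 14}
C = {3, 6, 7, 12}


Set A = {3, 10, 11, 13}
Set B = {1, 4, 13, 14}
Set C = {3, 6, 7, 12}
First, A ∪ B = {1, 3, 4, 10, 11, 13, 14}
Then, (A ∪ B) ∪ C = {1, 3, 4, 6, 7, 10, 11, 12, 13, 14}

{1, 3, 4, 6, 7, 10, 11, 12, 13, 14}


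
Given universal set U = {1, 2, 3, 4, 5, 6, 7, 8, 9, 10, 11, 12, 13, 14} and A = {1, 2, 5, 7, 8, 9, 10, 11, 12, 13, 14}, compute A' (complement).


Universal set U = {1, 2, 3, 4, 5, 6, 7, 8, 9, 10, 11, 12, 13, 14}
Set A = {1, 2, 5, 7, 8, 9, 10, 11, 12, 13, 14}
A' = U \ A = elements in U but not in A
Checking each element of U:
1 (in A, exclude), 2 (in A, exclude), 3 (not in A, include), 4 (not in A, include), 5 (in A, exclude), 6 (not in A, include), 7 (in A, exclude), 8 (in A, exclude), 9 (in A, exclude), 10 (in A, exclude), 11 (in A, exclude), 12 (in A, exclude), 13 (in A, exclude), 14 (in A, exclude)
A' = {3, 4, 6}

{3, 4, 6}


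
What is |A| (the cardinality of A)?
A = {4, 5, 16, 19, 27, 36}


Set A = {4, 5, 16, 19, 27, 36}
Listing elements: 4, 5, 16, 19, 27, 36
Counting: 6 elements
|A| = 6

6


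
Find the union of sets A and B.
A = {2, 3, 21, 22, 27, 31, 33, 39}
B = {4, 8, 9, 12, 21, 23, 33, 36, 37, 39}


Set A = {2, 3, 21, 22, 27, 31, 33, 39}
Set B = {4, 8, 9, 12, 21, 23, 33, 36, 37, 39}
A ∪ B includes all elements in either set.
Elements from A: {2, 3, 21, 22, 27, 31, 33, 39}
Elements from B not already included: {4, 8, 9, 12, 23, 36, 37}
A ∪ B = {2, 3, 4, 8, 9, 12, 21, 22, 23, 27, 31, 33, 36, 37, 39}

{2, 3, 4, 8, 9, 12, 21, 22, 23, 27, 31, 33, 36, 37, 39}


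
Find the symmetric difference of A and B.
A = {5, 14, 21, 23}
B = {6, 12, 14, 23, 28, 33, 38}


Set A = {5, 14, 21, 23}
Set B = {6, 12, 14, 23, 28, 33, 38}
A △ B = (A \ B) ∪ (B \ A)
Elements in A but not B: {5, 21}
Elements in B but not A: {6, 12, 28, 33, 38}
A △ B = {5, 6, 12, 21, 28, 33, 38}

{5, 6, 12, 21, 28, 33, 38}


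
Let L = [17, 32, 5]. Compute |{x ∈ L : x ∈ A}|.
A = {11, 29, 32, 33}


Set A = {11, 29, 32, 33}
Candidates: [17, 32, 5]
Check each candidate:
17 ∉ A, 32 ∈ A, 5 ∉ A
Count of candidates in A: 1

1


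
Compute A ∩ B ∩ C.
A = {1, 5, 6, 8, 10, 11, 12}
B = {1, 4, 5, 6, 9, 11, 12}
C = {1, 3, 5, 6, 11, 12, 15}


Set A = {1, 5, 6, 8, 10, 11, 12}
Set B = {1, 4, 5, 6, 9, 11, 12}
Set C = {1, 3, 5, 6, 11, 12, 15}
First, A ∩ B = {1, 5, 6, 11, 12}
Then, (A ∩ B) ∩ C = {1, 5, 6, 11, 12}

{1, 5, 6, 11, 12}


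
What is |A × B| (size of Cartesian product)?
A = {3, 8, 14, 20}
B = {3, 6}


Set A = {3, 8, 14, 20} has 4 elements.
Set B = {3, 6} has 2 elements.
|A × B| = |A| × |B| = 4 × 2 = 8

8


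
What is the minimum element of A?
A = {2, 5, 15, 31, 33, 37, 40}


Set A = {2, 5, 15, 31, 33, 37, 40}
Elements in ascending order: 2, 5, 15, 31, 33, 37, 40
The smallest element is 2.

2


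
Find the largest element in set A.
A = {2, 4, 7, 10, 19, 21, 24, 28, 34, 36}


Set A = {2, 4, 7, 10, 19, 21, 24, 28, 34, 36}
Elements in ascending order: 2, 4, 7, 10, 19, 21, 24, 28, 34, 36
The largest element is 36.

36
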